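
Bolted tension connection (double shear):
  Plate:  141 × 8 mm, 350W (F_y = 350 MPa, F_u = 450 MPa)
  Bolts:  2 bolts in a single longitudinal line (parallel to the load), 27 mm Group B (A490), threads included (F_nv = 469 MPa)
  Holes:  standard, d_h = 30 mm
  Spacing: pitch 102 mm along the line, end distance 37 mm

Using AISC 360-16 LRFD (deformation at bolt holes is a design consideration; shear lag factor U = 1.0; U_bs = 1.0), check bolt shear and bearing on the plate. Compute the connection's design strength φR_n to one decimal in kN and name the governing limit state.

Bolt shear: A_b = π(27)²/4 = 572.56 mm². φR_n = 0.75 × 469 × 572.56 × 2 × 2 = 805.6 kN.
Bearing (8 mm plate, F_u = 450 MPa): end bolts L_c = 37 − 30/2 = 22, R_n = min(1.2×22×8×450, 2.4×27×8×450) = 95.04 kN/bolt; interior L_c = 102 − 30 = 72, R_n = 233.28 kN/bolt. φR_n = 0.75 × (1×95.04 + 1×233.28) = 246.2 kN.
Governing: min(805.6, 246.2) = 246.2 kN → bearing.

246.2 kN (bearing governs)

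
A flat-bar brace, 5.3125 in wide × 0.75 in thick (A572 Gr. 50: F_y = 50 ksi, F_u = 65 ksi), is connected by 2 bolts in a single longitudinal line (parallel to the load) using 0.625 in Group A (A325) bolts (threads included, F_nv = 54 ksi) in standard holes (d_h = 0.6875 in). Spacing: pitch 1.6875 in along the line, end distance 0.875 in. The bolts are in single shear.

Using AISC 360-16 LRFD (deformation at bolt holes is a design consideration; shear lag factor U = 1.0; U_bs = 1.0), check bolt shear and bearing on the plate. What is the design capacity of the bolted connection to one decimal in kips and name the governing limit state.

24.9 kips (bolt shear governs)

Bolt shear: A_b = π(0.625)²/4 = 0.3068 in². φR_n = 0.75 × 54 × 0.3068 × 2 × 1 = 24.9 kips.
Bearing (0.75 in plate, F_u = 65 ksi): end bolts L_c = 0.875 − 0.6875/2 = 0.53125, R_n = min(1.2×0.53125×0.75×65, 2.4×0.625×0.75×65) = 31.078 kips/bolt; interior L_c = 1.6875 − 0.6875 = 1, R_n = 58.5 kips/bolt. φR_n = 0.75 × (1×31.078 + 1×58.5) = 67.2 kips.
Governing: min(24.9, 67.2) = 24.9 kips → bolt shear.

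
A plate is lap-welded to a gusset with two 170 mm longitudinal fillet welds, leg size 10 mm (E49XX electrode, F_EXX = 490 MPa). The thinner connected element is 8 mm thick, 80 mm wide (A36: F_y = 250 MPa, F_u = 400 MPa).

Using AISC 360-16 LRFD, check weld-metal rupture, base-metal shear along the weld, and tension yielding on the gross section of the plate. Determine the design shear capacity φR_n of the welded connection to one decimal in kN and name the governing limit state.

Weld metal: throat = 0.707×10 = 7.07 mm, L = 2×170 = 340 mm. φR_n = 0.75 × 0.6 × 490 × 7.07 × 340 = 530.0 kN.
Base metal shear (8 mm plate): yield φR_n = 1.0×0.6×250×8×340 = 408.0 kN; rupture φR_n = 0.75×0.6×400×8×340 = 489.6 kN; take 408.0 kN (yield).
Tension yield (gross): A_g = 80×8 = 640 mm². φR_n = 0.90 × 250 × 640 = 144.0 kN.
Governing: min(530.0, 408.0, 144.0) = 144.0 kN → gross-section yield.

144.0 kN (gross-section yield governs)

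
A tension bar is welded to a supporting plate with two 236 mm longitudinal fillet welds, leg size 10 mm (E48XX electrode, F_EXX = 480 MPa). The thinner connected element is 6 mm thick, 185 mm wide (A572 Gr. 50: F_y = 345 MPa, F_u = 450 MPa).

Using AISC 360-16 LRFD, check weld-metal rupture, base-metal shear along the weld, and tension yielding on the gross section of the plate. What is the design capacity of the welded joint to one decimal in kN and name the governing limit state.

344.7 kN (gross-section yield governs)

Weld metal: throat = 0.707×10 = 7.07 mm, L = 2×236 = 472 mm. φR_n = 0.75 × 0.6 × 480 × 7.07 × 472 = 720.8 kN.
Base metal shear (6 mm plate): yield φR_n = 1.0×0.6×345×6×472 = 586.2 kN; rupture φR_n = 0.75×0.6×450×6×472 = 573.5 kN; take 573.5 kN (rupture).
Tension yield (gross): A_g = 185×6 = 1110 mm². φR_n = 0.90 × 345 × 1110 = 344.7 kN.
Governing: min(720.8, 573.5, 344.7) = 344.7 kN → gross-section yield.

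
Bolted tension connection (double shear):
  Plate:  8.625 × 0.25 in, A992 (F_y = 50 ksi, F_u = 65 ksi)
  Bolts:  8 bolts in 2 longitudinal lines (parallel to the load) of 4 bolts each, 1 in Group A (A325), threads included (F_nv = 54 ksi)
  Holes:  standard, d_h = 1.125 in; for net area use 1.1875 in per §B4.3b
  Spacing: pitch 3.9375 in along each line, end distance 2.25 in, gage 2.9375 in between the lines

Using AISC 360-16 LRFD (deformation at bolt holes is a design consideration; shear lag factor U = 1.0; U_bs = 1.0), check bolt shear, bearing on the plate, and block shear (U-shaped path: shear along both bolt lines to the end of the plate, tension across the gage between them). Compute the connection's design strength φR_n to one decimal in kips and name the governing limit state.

166.2 kips (block shear governs)

Bolt shear: A_b = π(1)²/4 = 0.7854 in². φR_n = 0.75 × 54 × 0.7854 × 8 × 2 = 508.9 kips.
Bearing (0.25 in plate, F_u = 65 ksi): end bolts L_c = 2.25 − 1.125/2 = 1.6875, R_n = min(1.2×1.6875×0.25×65, 2.4×1×0.25×65) = 32.906 kips/bolt; interior L_c = 3.9375 − 1.125 = 2.8125, R_n = 39 kips/bolt. φR_n = 0.75 × (2×32.906 + 6×39) = 224.9 kips.
Block shear: shear path 2×[2.25+3×3.9375] = 2×14.0625 in, A_gv = 7.0313, A_nv = 2×(14.0625 − 3.5×1.1875)×0.25 = 4.9531 in²; tension across gage: (2.9375 − 1×1.1875)×0.25 = 0.4375 in². R_n = min(0.6×65×4.9531, 0.6×50×7.0313) + 1.0×65×0.4375 = min(193.17, 210.94) + 28.438 = 221.61 kips. φR_n = 0.75 × 221.61 = 166.2 kips.
Governing: min(508.9, 224.9, 166.2) = 166.2 kips → block shear.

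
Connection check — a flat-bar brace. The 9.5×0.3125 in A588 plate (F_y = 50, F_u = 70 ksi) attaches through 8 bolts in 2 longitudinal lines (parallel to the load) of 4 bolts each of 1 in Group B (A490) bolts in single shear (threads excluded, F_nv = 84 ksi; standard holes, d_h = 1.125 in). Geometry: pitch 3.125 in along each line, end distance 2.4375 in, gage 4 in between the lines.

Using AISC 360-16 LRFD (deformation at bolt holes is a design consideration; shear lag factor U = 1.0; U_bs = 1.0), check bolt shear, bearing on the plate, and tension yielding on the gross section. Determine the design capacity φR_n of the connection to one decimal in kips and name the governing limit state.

133.6 kips (gross-section yield governs)

Bolt shear: A_b = π(1)²/4 = 0.7854 in². φR_n = 0.75 × 84 × 0.7854 × 8 × 1 = 395.8 kips.
Bearing (0.3125 in plate, F_u = 70 ksi): end bolts L_c = 2.4375 − 1.125/2 = 1.875, R_n = min(1.2×1.875×0.3125×70, 2.4×1×0.3125×70) = 49.219 kips/bolt; interior L_c = 3.125 − 1.125 = 2, R_n = 52.5 kips/bolt. φR_n = 0.75 × (2×49.219 + 6×52.5) = 310.1 kips.
Tension yield (gross): A_g = 9.5×0.3125 = 2.9688 in². φR_n = 0.90 × 50 × 2.9688 = 133.6 kips.
Governing: min(395.8, 310.1, 133.6) = 133.6 kips → gross-section yield.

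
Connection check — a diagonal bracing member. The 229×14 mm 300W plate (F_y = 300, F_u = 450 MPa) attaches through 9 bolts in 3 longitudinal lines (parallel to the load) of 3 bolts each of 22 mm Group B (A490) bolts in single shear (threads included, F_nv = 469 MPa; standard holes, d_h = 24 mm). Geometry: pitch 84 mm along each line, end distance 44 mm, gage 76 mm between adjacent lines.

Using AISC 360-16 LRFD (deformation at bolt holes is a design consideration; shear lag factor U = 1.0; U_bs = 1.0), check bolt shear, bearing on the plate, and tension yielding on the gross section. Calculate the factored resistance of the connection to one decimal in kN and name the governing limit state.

865.6 kN (gross-section yield governs)

Bolt shear: A_b = π(22)²/4 = 380.13 mm². φR_n = 0.75 × 469 × 380.13 × 9 × 1 = 1203.4 kN.
Bearing (14 mm plate, F_u = 450 MPa): end bolts L_c = 44 − 24/2 = 32, R_n = min(1.2×32×14×450, 2.4×22×14×450) = 241.92 kN/bolt; interior L_c = 84 − 24 = 60, R_n = 332.64 kN/bolt. φR_n = 0.75 × (3×241.92 + 6×332.64) = 2041.2 kN.
Tension yield (gross): A_g = 229×14 = 3206 mm². φR_n = 0.90 × 300 × 3206 = 865.6 kN.
Governing: min(1203.4, 2041.2, 865.6) = 865.6 kN → gross-section yield.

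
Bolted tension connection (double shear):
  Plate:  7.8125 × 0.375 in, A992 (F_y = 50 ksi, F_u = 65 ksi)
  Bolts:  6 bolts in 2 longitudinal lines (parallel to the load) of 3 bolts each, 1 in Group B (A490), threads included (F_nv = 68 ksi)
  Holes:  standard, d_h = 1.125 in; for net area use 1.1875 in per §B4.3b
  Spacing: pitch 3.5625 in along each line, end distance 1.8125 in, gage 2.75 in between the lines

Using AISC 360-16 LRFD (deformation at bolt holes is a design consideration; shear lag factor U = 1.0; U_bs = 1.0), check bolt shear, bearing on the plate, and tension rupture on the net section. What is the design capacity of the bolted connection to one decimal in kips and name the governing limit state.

Bolt shear: A_b = π(1)²/4 = 0.7854 in². φR_n = 0.75 × 68 × 0.7854 × 6 × 2 = 480.7 kips.
Bearing (0.375 in plate, F_u = 65 ksi): end bolts L_c = 1.8125 − 1.125/2 = 1.25, R_n = min(1.2×1.25×0.375×65, 2.4×1×0.375×65) = 36.563 kips/bolt; interior L_c = 3.5625 − 1.125 = 2.4375, R_n = 58.5 kips/bolt. φR_n = 0.75 × (2×36.563 + 4×58.5) = 230.3 kips.
Tension rupture (net): A_n = (7.8125 − 2×1.1875)×0.375 = 2.0391 in² (U = 1.0, A_e = A_n). φR_n = 0.75 × 65 × 2.0391 = 99.4 kips.
Governing: min(480.7, 230.3, 99.4) = 99.4 kips → net-section rupture.

99.4 kips (net-section rupture governs)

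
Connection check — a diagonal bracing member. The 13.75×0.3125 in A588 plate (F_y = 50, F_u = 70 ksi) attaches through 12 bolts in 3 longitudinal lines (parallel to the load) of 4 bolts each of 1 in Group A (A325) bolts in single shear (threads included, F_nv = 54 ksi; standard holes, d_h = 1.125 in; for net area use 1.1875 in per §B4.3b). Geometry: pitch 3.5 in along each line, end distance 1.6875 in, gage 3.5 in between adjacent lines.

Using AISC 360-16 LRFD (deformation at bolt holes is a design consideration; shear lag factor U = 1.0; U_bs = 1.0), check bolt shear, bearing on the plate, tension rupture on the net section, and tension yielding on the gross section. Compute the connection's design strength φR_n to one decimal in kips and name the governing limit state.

167.1 kips (net-section rupture governs)

Bolt shear: A_b = π(1)²/4 = 0.7854 in². φR_n = 0.75 × 54 × 0.7854 × 12 × 1 = 381.7 kips.
Bearing (0.3125 in plate, F_u = 70 ksi): end bolts L_c = 1.6875 − 1.125/2 = 1.125, R_n = min(1.2×1.125×0.3125×70, 2.4×1×0.3125×70) = 29.531 kips/bolt; interior L_c = 3.5 − 1.125 = 2.375, R_n = 52.5 kips/bolt. φR_n = 0.75 × (3×29.531 + 9×52.5) = 420.8 kips.
Tension rupture (net): A_n = (13.75 − 3×1.1875)×0.3125 = 3.1836 in² (U = 1.0, A_e = A_n). φR_n = 0.75 × 70 × 3.1836 = 167.1 kips.
Tension yield (gross): A_g = 13.75×0.3125 = 4.2969 in². φR_n = 0.90 × 50 × 4.2969 = 193.4 kips.
Governing: min(381.7, 420.8, 167.1, 193.4) = 167.1 kips → net-section rupture.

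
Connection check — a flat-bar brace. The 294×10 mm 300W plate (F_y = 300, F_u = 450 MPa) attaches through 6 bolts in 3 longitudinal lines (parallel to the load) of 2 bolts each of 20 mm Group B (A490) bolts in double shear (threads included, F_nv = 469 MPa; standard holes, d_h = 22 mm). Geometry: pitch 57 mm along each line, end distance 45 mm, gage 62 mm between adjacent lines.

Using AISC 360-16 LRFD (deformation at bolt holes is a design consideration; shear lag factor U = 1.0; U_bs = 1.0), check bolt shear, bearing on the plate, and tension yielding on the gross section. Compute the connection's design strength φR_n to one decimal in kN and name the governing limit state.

793.8 kN (gross-section yield governs)

Bolt shear: A_b = π(20)²/4 = 314.16 mm². φR_n = 0.75 × 469 × 314.16 × 6 × 2 = 1326.1 kN.
Bearing (10 mm plate, F_u = 450 MPa): end bolts L_c = 45 − 22/2 = 34, R_n = min(1.2×34×10×450, 2.4×20×10×450) = 183.6 kN/bolt; interior L_c = 57 − 22 = 35, R_n = 189 kN/bolt. φR_n = 0.75 × (3×183.6 + 3×189) = 838.4 kN.
Tension yield (gross): A_g = 294×10 = 2940 mm². φR_n = 0.90 × 300 × 2940 = 793.8 kN.
Governing: min(1326.1, 838.4, 793.8) = 793.8 kN → gross-section yield.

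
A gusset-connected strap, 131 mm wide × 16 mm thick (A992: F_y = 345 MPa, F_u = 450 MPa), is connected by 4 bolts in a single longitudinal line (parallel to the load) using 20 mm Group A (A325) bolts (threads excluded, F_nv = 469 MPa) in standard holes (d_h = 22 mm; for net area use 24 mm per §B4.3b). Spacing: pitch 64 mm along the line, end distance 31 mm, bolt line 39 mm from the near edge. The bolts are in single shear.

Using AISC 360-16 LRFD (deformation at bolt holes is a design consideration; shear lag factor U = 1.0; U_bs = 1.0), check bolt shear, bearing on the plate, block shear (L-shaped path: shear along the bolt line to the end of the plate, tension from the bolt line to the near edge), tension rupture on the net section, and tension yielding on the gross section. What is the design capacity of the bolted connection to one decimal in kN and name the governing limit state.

Bolt shear: A_b = π(20)²/4 = 314.16 mm². φR_n = 0.75 × 469 × 314.16 × 4 × 1 = 442.0 kN.
Bearing (16 mm plate, F_u = 450 MPa): end bolts L_c = 31 − 22/2 = 20, R_n = min(1.2×20×16×450, 2.4×20×16×450) = 172.8 kN/bolt; interior L_c = 64 − 22 = 42, R_n = 345.6 kN/bolt. φR_n = 0.75 × (1×172.8 + 3×345.6) = 907.2 kN.
Block shear: shear path 1×[31+3×64] = 1×223 mm, A_gv = 3568, A_nv = 1×(223 − 3.5×24)×16 = 2224 mm²; tension to near edge: (39 − 0.5×24)×16 = 432 mm². R_n = min(0.6×450×2224, 0.6×345×3568) + 1.0×450×432 = min(600.48, 738.58) + 194.4 = 794.88 kN. φR_n = 0.75 × 794.88 = 596.2 kN.
Tension rupture (net): A_n = (131 − 1×24)×16 = 1712 mm² (U = 1.0, A_e = A_n). φR_n = 0.75 × 450 × 1712 = 577.8 kN.
Tension yield (gross): A_g = 131×16 = 2096 mm². φR_n = 0.90 × 345 × 2096 = 650.8 kN.
Governing: min(442.0, 907.2, 596.2, 577.8, 650.8) = 442.0 kN → bolt shear.

442.0 kN (bolt shear governs)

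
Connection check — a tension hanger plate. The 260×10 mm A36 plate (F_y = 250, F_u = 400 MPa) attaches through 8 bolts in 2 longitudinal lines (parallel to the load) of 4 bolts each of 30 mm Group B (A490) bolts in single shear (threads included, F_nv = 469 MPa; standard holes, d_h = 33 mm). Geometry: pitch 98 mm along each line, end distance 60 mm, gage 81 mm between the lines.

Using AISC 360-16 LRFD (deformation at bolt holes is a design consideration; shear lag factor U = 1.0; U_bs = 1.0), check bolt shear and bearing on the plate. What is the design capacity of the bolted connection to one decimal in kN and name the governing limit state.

Bolt shear: A_b = π(30)²/4 = 706.86 mm². φR_n = 0.75 × 469 × 706.86 × 8 × 1 = 1989.1 kN.
Bearing (10 mm plate, F_u = 400 MPa): end bolts L_c = 60 − 33/2 = 43.5, R_n = min(1.2×43.5×10×400, 2.4×30×10×400) = 208.8 kN/bolt; interior L_c = 98 − 33 = 65, R_n = 288 kN/bolt. φR_n = 0.75 × (2×208.8 + 6×288) = 1609.2 kN.
Governing: min(1989.1, 1609.2) = 1609.2 kN → bearing.

1609.2 kN (bearing governs)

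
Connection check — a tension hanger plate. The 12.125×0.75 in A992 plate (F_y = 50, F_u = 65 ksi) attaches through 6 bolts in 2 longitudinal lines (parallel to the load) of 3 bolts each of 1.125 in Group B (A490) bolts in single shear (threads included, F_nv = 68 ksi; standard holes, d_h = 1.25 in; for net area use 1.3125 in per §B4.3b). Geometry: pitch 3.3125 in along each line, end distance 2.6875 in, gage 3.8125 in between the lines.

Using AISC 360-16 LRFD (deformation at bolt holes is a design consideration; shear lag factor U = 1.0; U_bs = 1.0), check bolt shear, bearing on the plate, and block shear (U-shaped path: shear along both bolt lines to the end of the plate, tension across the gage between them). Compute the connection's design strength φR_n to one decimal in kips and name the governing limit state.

304.2 kips (bolt shear governs)

Bolt shear: A_b = π(1.125)²/4 = 0.99402 in². φR_n = 0.75 × 68 × 0.99402 × 6 × 1 = 304.2 kips.
Bearing (0.75 in plate, F_u = 65 ksi): end bolts L_c = 2.6875 − 1.25/2 = 2.0625, R_n = min(1.2×2.0625×0.75×65, 2.4×1.125×0.75×65) = 120.66 kips/bolt; interior L_c = 3.3125 − 1.25 = 2.0625, R_n = 120.66 kips/bolt. φR_n = 0.75 × (2×120.66 + 4×120.66) = 543.0 kips.
Block shear: shear path 2×[2.6875+2×3.3125] = 2×9.3125 in, A_gv = 13.969, A_nv = 2×(9.3125 − 2.5×1.3125)×0.75 = 9.0469 in²; tension across gage: (3.8125 − 1×1.3125)×0.75 = 1.875 in². R_n = min(0.6×65×9.0469, 0.6×50×13.969) + 1.0×65×1.875 = min(352.83, 419.07) + 121.88 = 474.71 kips. φR_n = 0.75 × 474.71 = 356.0 kips.
Governing: min(304.2, 543.0, 356.0) = 304.2 kips → bolt shear.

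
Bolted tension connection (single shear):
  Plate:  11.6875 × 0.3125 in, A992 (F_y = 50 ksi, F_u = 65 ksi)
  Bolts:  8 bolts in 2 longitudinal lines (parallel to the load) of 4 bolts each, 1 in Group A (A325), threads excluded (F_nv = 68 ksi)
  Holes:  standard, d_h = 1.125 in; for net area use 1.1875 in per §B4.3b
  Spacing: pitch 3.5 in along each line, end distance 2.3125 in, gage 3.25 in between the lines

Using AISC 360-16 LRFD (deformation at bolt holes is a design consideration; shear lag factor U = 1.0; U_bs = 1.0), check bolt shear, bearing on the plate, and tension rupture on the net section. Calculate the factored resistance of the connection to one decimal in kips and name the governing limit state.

Bolt shear: A_b = π(1)²/4 = 0.7854 in². φR_n = 0.75 × 68 × 0.7854 × 8 × 1 = 320.4 kips.
Bearing (0.3125 in plate, F_u = 65 ksi): end bolts L_c = 2.3125 − 1.125/2 = 1.75, R_n = min(1.2×1.75×0.3125×65, 2.4×1×0.3125×65) = 42.656 kips/bolt; interior L_c = 3.5 − 1.125 = 2.375, R_n = 48.75 kips/bolt. φR_n = 0.75 × (2×42.656 + 6×48.75) = 283.4 kips.
Tension rupture (net): A_n = (11.6875 − 2×1.1875)×0.3125 = 2.9102 in² (U = 1.0, A_e = A_n). φR_n = 0.75 × 65 × 2.9102 = 141.9 kips.
Governing: min(320.4, 283.4, 141.9) = 141.9 kips → net-section rupture.

141.9 kips (net-section rupture governs)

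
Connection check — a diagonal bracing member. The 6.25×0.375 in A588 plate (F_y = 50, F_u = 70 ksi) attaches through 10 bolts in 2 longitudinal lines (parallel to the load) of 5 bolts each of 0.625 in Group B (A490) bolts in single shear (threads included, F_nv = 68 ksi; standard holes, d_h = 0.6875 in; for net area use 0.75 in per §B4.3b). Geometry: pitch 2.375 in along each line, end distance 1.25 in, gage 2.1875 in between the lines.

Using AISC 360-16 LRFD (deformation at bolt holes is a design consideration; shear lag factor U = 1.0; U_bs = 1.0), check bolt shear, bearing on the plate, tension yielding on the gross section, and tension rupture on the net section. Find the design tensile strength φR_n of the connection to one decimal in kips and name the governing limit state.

Bolt shear: A_b = π(0.625)²/4 = 0.3068 in². φR_n = 0.75 × 68 × 0.3068 × 10 × 1 = 156.5 kips.
Bearing (0.375 in plate, F_u = 70 ksi): end bolts L_c = 1.25 − 0.6875/2 = 0.90625, R_n = min(1.2×0.90625×0.375×70, 2.4×0.625×0.375×70) = 28.547 kips/bolt; interior L_c = 2.375 − 0.6875 = 1.6875, R_n = 39.375 kips/bolt. φR_n = 0.75 × (2×28.547 + 8×39.375) = 279.1 kips.
Tension yield (gross): A_g = 6.25×0.375 = 2.3438 in². φR_n = 0.90 × 50 × 2.3438 = 105.5 kips.
Tension rupture (net): A_n = (6.25 − 2×0.75)×0.375 = 1.7813 in² (U = 1.0, A_e = A_n). φR_n = 0.75 × 70 × 1.7813 = 93.5 kips.
Governing: min(156.5, 279.1, 105.5, 93.5) = 93.5 kips → net-section rupture.

93.5 kips (net-section rupture governs)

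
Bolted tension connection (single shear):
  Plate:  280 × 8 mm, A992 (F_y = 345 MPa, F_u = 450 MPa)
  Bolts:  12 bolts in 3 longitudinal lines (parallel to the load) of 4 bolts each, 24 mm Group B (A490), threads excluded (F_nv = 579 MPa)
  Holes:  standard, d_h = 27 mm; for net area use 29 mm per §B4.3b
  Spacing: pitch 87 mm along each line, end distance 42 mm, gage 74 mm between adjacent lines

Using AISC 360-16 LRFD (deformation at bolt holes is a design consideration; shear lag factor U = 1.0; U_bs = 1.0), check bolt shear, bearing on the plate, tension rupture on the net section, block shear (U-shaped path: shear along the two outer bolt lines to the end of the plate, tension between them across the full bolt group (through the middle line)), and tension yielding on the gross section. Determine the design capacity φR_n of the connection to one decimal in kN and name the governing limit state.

521.1 kN (net-section rupture governs)

Bolt shear: A_b = π(24)²/4 = 452.39 mm². φR_n = 0.75 × 579 × 452.39 × 12 × 1 = 2357.4 kN.
Bearing (8 mm plate, F_u = 450 MPa): end bolts L_c = 42 − 27/2 = 28.5, R_n = min(1.2×28.5×8×450, 2.4×24×8×450) = 123.12 kN/bolt; interior L_c = 87 − 27 = 60, R_n = 207.36 kN/bolt. φR_n = 0.75 × (3×123.12 + 9×207.36) = 1676.7 kN.
Tension rupture (net): A_n = (280 − 3×29)×8 = 1544 mm² (U = 1.0, A_e = A_n). φR_n = 0.75 × 450 × 1544 = 521.1 kN.
Block shear: shear path 2×[42+3×87] = 2×303 mm, A_gv = 4848, A_nv = 2×(303 − 3.5×29)×8 = 3224 mm²; tension across gage: (148 − 2×29)×8 = 720 mm². R_n = min(0.6×450×3224, 0.6×345×4848) + 1.0×450×720 = min(870.48, 1003.5) + 324 = 1194.5 kN. φR_n = 0.75 × 1194.5 = 895.9 kN.
Tension yield (gross): A_g = 280×8 = 2240 mm². φR_n = 0.90 × 345 × 2240 = 695.5 kN.
Governing: min(2357.4, 1676.7, 521.1, 895.9, 695.5) = 521.1 kN → net-section rupture.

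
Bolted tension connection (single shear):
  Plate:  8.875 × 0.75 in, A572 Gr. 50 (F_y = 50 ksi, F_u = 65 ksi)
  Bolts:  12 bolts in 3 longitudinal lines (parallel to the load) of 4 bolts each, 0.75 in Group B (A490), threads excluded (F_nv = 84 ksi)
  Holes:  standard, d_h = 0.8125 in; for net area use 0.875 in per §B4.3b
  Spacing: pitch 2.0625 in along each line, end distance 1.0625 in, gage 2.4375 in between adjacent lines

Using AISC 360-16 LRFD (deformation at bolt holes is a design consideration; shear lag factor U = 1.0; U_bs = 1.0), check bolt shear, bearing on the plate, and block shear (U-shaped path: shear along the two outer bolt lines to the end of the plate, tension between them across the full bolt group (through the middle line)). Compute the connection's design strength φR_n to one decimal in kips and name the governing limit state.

298.0 kips (block shear governs)

Bolt shear: A_b = π(0.75)²/4 = 0.44179 in². φR_n = 0.75 × 84 × 0.44179 × 12 × 1 = 334.0 kips.
Bearing (0.75 in plate, F_u = 65 ksi): end bolts L_c = 1.0625 − 0.8125/2 = 0.65625, R_n = min(1.2×0.65625×0.75×65, 2.4×0.75×0.75×65) = 38.391 kips/bolt; interior L_c = 2.0625 − 0.8125 = 1.25, R_n = 73.125 kips/bolt. φR_n = 0.75 × (3×38.391 + 9×73.125) = 580.0 kips.
Block shear: shear path 2×[1.0625+3×2.0625] = 2×7.25 in, A_gv = 10.875, A_nv = 2×(7.25 − 3.5×0.875)×0.75 = 6.2813 in²; tension across gage: (4.875 − 2×0.875)×0.75 = 2.3438 in². R_n = min(0.6×65×6.2813, 0.6×50×10.875) + 1.0×65×2.3438 = min(244.97, 326.25) + 152.35 = 397.32 kips. φR_n = 0.75 × 397.32 = 298.0 kips.
Governing: min(334.0, 580.0, 298.0) = 298.0 kips → block shear.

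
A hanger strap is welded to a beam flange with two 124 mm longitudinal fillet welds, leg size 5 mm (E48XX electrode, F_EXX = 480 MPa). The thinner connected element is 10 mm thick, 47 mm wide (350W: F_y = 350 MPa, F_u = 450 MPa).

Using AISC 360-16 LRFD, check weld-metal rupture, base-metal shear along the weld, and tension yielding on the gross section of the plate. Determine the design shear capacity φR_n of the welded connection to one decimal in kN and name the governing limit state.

Weld metal: throat = 0.707×5 = 3.535 mm, L = 2×124 = 248 mm. φR_n = 0.75 × 0.6 × 480 × 3.535 × 248 = 189.4 kN.
Base metal shear (10 mm plate): yield φR_n = 1.0×0.6×350×10×248 = 520.8 kN; rupture φR_n = 0.75×0.6×450×10×248 = 502.2 kN; take 502.2 kN (rupture).
Tension yield (gross): A_g = 47×10 = 470 mm². φR_n = 0.90 × 350 × 470 = 148.1 kN.
Governing: min(189.4, 502.2, 148.1) = 148.1 kN → gross-section yield.

148.1 kN (gross-section yield governs)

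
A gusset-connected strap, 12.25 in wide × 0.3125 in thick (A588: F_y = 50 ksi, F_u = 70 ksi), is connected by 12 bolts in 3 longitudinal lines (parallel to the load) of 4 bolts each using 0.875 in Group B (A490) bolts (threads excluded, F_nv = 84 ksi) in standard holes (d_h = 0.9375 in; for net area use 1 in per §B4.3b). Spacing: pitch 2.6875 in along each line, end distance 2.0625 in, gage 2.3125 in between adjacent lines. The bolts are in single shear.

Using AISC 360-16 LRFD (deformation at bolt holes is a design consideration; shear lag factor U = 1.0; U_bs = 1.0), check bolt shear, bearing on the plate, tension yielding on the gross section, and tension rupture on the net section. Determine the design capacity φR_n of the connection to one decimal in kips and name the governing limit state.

Bolt shear: A_b = π(0.875)²/4 = 0.60132 in². φR_n = 0.75 × 84 × 0.60132 × 12 × 1 = 454.6 kips.
Bearing (0.3125 in plate, F_u = 70 ksi): end bolts L_c = 2.0625 − 0.9375/2 = 1.59375, R_n = min(1.2×1.59375×0.3125×70, 2.4×0.875×0.3125×70) = 41.836 kips/bolt; interior L_c = 2.6875 − 0.9375 = 1.75, R_n = 45.938 kips/bolt. φR_n = 0.75 × (3×41.836 + 9×45.938) = 404.2 kips.
Tension yield (gross): A_g = 12.25×0.3125 = 3.8281 in². φR_n = 0.90 × 50 × 3.8281 = 172.3 kips.
Tension rupture (net): A_n = (12.25 − 3×1)×0.3125 = 2.8906 in² (U = 1.0, A_e = A_n). φR_n = 0.75 × 70 × 2.8906 = 151.8 kips.
Governing: min(454.6, 404.2, 172.3, 151.8) = 151.8 kips → net-section rupture.

151.8 kips (net-section rupture governs)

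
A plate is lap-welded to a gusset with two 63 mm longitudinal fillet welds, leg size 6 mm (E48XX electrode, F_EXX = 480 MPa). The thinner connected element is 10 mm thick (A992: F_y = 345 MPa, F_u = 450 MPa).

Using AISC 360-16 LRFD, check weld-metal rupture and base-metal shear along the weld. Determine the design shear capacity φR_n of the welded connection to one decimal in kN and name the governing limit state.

Weld metal: throat = 0.707×6 = 4.242 mm, L = 2×63 = 126 mm. φR_n = 0.75 × 0.6 × 480 × 4.242 × 126 = 115.5 kN.
Base metal shear (10 mm plate): yield φR_n = 1.0×0.6×345×10×126 = 260.8 kN; rupture φR_n = 0.75×0.6×450×10×126 = 255.2 kN; take 255.2 kN (rupture).
Governing: min(115.5, 255.2) = 115.5 kN → weld metal.

115.5 kN (weld metal governs)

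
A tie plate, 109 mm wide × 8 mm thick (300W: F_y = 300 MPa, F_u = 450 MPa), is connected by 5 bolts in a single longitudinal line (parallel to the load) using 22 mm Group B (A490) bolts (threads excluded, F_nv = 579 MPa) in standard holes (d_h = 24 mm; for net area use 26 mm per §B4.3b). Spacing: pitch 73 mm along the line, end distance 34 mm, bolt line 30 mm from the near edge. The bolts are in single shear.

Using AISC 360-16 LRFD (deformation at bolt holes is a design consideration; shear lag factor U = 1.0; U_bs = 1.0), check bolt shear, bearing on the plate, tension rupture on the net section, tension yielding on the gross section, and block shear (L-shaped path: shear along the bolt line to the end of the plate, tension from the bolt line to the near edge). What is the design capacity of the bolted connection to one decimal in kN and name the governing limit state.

224.1 kN (net-section rupture governs)

Bolt shear: A_b = π(22)²/4 = 380.13 mm². φR_n = 0.75 × 579 × 380.13 × 5 × 1 = 825.4 kN.
Bearing (8 mm plate, F_u = 450 MPa): end bolts L_c = 34 − 24/2 = 22, R_n = min(1.2×22×8×450, 2.4×22×8×450) = 95.04 kN/bolt; interior L_c = 73 − 24 = 49, R_n = 190.08 kN/bolt. φR_n = 0.75 × (1×95.04 + 4×190.08) = 641.5 kN.
Tension rupture (net): A_n = (109 − 1×26)×8 = 664 mm² (U = 1.0, A_e = A_n). φR_n = 0.75 × 450 × 664 = 224.1 kN.
Tension yield (gross): A_g = 109×8 = 872 mm². φR_n = 0.90 × 300 × 872 = 235.4 kN.
Block shear: shear path 1×[34+4×73] = 1×326 mm, A_gv = 2608, A_nv = 1×(326 − 4.5×26)×8 = 1672 mm²; tension to near edge: (30 − 0.5×26)×8 = 136 mm². R_n = min(0.6×450×1672, 0.6×300×2608) + 1.0×450×136 = min(451.44, 469.44) + 61.2 = 512.64 kN. φR_n = 0.75 × 512.64 = 384.5 kN.
Governing: min(825.4, 641.5, 224.1, 235.4, 384.5) = 224.1 kN → net-section rupture.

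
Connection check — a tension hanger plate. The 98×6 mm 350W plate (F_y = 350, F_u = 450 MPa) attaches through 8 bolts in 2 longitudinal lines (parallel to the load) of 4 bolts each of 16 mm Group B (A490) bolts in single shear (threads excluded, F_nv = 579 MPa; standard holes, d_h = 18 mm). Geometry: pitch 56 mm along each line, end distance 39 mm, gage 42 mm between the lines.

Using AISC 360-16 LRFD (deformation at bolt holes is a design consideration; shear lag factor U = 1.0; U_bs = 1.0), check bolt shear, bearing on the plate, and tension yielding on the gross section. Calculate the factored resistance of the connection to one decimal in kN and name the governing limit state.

Bolt shear: A_b = π(16)²/4 = 201.06 mm². φR_n = 0.75 × 579 × 201.06 × 8 × 1 = 698.5 kN.
Bearing (6 mm plate, F_u = 450 MPa): end bolts L_c = 39 − 18/2 = 30, R_n = min(1.2×30×6×450, 2.4×16×6×450) = 97.2 kN/bolt; interior L_c = 56 − 18 = 38, R_n = 103.68 kN/bolt. φR_n = 0.75 × (2×97.2 + 6×103.68) = 612.4 kN.
Tension yield (gross): A_g = 98×6 = 588 mm². φR_n = 0.90 × 350 × 588 = 185.2 kN.
Governing: min(698.5, 612.4, 185.2) = 185.2 kN → gross-section yield.

185.2 kN (gross-section yield governs)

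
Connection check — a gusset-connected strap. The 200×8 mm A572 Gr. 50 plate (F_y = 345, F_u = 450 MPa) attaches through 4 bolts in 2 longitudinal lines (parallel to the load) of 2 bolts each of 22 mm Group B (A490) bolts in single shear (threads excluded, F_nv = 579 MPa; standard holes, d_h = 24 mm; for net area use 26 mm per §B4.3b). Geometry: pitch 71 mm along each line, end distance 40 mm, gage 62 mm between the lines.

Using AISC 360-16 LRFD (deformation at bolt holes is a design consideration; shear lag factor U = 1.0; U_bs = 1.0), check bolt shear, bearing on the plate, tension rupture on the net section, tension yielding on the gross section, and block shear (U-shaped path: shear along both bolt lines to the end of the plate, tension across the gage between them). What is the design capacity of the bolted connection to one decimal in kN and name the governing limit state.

330.5 kN (block shear governs)

Bolt shear: A_b = π(22)²/4 = 380.13 mm². φR_n = 0.75 × 579 × 380.13 × 4 × 1 = 660.3 kN.
Bearing (8 mm plate, F_u = 450 MPa): end bolts L_c = 40 − 24/2 = 28, R_n = min(1.2×28×8×450, 2.4×22×8×450) = 120.96 kN/bolt; interior L_c = 71 − 24 = 47, R_n = 190.08 kN/bolt. φR_n = 0.75 × (2×120.96 + 2×190.08) = 466.6 kN.
Tension rupture (net): A_n = (200 − 2×26)×8 = 1184 mm² (U = 1.0, A_e = A_n). φR_n = 0.75 × 450 × 1184 = 399.6 kN.
Tension yield (gross): A_g = 200×8 = 1600 mm². φR_n = 0.90 × 345 × 1600 = 496.8 kN.
Block shear: shear path 2×[40+1×71] = 2×111 mm, A_gv = 1776, A_nv = 2×(111 − 1.5×26)×8 = 1152 mm²; tension across gage: (62 − 1×26)×8 = 288 mm². R_n = min(0.6×450×1152, 0.6×345×1776) + 1.0×450×288 = min(311.04, 367.63) + 129.6 = 440.64 kN. φR_n = 0.75 × 440.64 = 330.5 kN.
Governing: min(660.3, 466.6, 399.6, 496.8, 330.5) = 330.5 kN → block shear.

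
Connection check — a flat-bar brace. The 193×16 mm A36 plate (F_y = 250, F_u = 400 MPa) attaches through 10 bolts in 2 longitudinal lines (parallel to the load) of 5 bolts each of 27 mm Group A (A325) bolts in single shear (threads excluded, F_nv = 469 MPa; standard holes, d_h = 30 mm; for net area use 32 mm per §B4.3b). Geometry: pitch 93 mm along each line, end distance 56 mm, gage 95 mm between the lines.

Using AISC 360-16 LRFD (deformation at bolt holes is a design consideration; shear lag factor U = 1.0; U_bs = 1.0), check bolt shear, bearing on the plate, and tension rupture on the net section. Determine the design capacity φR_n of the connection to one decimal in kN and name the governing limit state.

619.2 kN (net-section rupture governs)

Bolt shear: A_b = π(27)²/4 = 572.56 mm². φR_n = 0.75 × 469 × 572.56 × 10 × 1 = 2014.0 kN.
Bearing (16 mm plate, F_u = 400 MPa): end bolts L_c = 56 − 30/2 = 41, R_n = min(1.2×41×16×400, 2.4×27×16×400) = 314.88 kN/bolt; interior L_c = 93 − 30 = 63, R_n = 414.72 kN/bolt. φR_n = 0.75 × (2×314.88 + 8×414.72) = 2960.6 kN.
Tension rupture (net): A_n = (193 − 2×32)×16 = 2064 mm² (U = 1.0, A_e = A_n). φR_n = 0.75 × 400 × 2064 = 619.2 kN.
Governing: min(2014.0, 2960.6, 619.2) = 619.2 kN → net-section rupture.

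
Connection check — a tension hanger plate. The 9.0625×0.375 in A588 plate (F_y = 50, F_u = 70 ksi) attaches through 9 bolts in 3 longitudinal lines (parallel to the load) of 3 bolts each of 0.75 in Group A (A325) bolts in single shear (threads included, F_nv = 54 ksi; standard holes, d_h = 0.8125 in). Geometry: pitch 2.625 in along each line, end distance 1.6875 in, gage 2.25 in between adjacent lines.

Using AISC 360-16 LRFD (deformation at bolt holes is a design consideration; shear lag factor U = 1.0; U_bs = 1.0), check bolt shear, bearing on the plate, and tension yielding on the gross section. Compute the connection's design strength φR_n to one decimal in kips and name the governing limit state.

Bolt shear: A_b = π(0.75)²/4 = 0.44179 in². φR_n = 0.75 × 54 × 0.44179 × 9 × 1 = 161.0 kips.
Bearing (0.375 in plate, F_u = 70 ksi): end bolts L_c = 1.6875 − 0.8125/2 = 1.28125, R_n = min(1.2×1.28125×0.375×70, 2.4×0.75×0.375×70) = 40.359 kips/bolt; interior L_c = 2.625 − 0.8125 = 1.8125, R_n = 47.25 kips/bolt. φR_n = 0.75 × (3×40.359 + 6×47.25) = 303.4 kips.
Tension yield (gross): A_g = 9.0625×0.375 = 3.3984 in². φR_n = 0.90 × 50 × 3.3984 = 152.9 kips.
Governing: min(161.0, 303.4, 152.9) = 152.9 kips → gross-section yield.

152.9 kips (gross-section yield governs)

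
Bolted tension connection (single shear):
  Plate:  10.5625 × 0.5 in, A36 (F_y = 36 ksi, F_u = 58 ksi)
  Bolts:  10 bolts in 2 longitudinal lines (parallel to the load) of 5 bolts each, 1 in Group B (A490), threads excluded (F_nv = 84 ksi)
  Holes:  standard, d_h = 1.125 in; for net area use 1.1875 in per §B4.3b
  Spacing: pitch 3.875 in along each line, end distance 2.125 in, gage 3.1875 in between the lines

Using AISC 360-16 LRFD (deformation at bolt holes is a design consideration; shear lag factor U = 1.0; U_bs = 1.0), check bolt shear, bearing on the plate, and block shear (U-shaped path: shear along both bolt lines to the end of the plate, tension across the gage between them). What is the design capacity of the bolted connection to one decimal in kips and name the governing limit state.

329.0 kips (block shear governs)

Bolt shear: A_b = π(1)²/4 = 0.7854 in². φR_n = 0.75 × 84 × 0.7854 × 10 × 1 = 494.8 kips.
Bearing (0.5 in plate, F_u = 58 ksi): end bolts L_c = 2.125 − 1.125/2 = 1.5625, R_n = min(1.2×1.5625×0.5×58, 2.4×1×0.5×58) = 54.375 kips/bolt; interior L_c = 3.875 − 1.125 = 2.75, R_n = 69.6 kips/bolt. φR_n = 0.75 × (2×54.375 + 8×69.6) = 499.2 kips.
Block shear: shear path 2×[2.125+4×3.875] = 2×17.625 in, A_gv = 17.625, A_nv = 2×(17.625 − 4.5×1.1875)×0.5 = 12.281 in²; tension across gage: (3.1875 − 1×1.1875)×0.5 = 1 in². R_n = min(0.6×58×12.281, 0.6×36×17.625) + 1.0×58×1 = min(427.38, 380.7) + 58 = 438.7 kips. φR_n = 0.75 × 438.7 = 329.0 kips.
Governing: min(494.8, 499.2, 329.0) = 329.0 kips → block shear.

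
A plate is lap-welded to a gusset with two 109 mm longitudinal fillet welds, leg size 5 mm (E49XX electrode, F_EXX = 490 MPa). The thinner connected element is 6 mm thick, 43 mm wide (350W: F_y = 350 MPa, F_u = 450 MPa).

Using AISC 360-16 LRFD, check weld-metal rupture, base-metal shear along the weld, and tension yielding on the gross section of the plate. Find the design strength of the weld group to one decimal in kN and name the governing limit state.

Weld metal: throat = 0.707×5 = 3.535 mm, L = 2×109 = 218 mm. φR_n = 0.75 × 0.6 × 490 × 3.535 × 218 = 169.9 kN.
Base metal shear (6 mm plate): yield φR_n = 1.0×0.6×350×6×218 = 274.7 kN; rupture φR_n = 0.75×0.6×450×6×218 = 264.9 kN; take 264.9 kN (rupture).
Tension yield (gross): A_g = 43×6 = 258 mm². φR_n = 0.90 × 350 × 258 = 81.3 kN.
Governing: min(169.9, 264.9, 81.3) = 81.3 kN → gross-section yield.

81.3 kN (gross-section yield governs)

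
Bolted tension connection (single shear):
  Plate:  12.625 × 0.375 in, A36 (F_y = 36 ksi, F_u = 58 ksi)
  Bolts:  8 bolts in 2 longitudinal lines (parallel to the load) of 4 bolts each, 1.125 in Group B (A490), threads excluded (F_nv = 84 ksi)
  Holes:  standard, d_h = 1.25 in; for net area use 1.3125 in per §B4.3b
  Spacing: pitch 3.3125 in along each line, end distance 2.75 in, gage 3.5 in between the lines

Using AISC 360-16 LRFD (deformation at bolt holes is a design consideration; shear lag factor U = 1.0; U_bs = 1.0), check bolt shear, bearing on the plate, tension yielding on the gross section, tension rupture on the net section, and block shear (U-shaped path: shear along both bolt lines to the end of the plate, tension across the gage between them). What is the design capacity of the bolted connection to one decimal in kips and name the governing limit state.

Bolt shear: A_b = π(1.125)²/4 = 0.99402 in². φR_n = 0.75 × 84 × 0.99402 × 8 × 1 = 501.0 kips.
Bearing (0.375 in plate, F_u = 58 ksi): end bolts L_c = 2.75 − 1.25/2 = 2.125, R_n = min(1.2×2.125×0.375×58, 2.4×1.125×0.375×58) = 55.463 kips/bolt; interior L_c = 3.3125 − 1.25 = 2.0625, R_n = 53.831 kips/bolt. φR_n = 0.75 × (2×55.463 + 6×53.831) = 325.4 kips.
Tension yield (gross): A_g = 12.625×0.375 = 4.7344 in². φR_n = 0.90 × 36 × 4.7344 = 153.4 kips.
Tension rupture (net): A_n = (12.625 − 2×1.3125)×0.375 = 3.75 in² (U = 1.0, A_e = A_n). φR_n = 0.75 × 58 × 3.75 = 163.1 kips.
Block shear: shear path 2×[2.75+3×3.3125] = 2×12.6875 in, A_gv = 9.5156, A_nv = 2×(12.6875 − 3.5×1.3125)×0.375 = 6.0703 in²; tension across gage: (3.5 − 1×1.3125)×0.375 = 0.82031 in². R_n = min(0.6×58×6.0703, 0.6×36×9.5156) + 1.0×58×0.82031 = min(211.25, 205.54) + 47.578 = 253.12 kips. φR_n = 0.75 × 253.12 = 189.8 kips.
Governing: min(501.0, 325.4, 153.4, 163.1, 189.8) = 153.4 kips → gross-section yield.

153.4 kips (gross-section yield governs)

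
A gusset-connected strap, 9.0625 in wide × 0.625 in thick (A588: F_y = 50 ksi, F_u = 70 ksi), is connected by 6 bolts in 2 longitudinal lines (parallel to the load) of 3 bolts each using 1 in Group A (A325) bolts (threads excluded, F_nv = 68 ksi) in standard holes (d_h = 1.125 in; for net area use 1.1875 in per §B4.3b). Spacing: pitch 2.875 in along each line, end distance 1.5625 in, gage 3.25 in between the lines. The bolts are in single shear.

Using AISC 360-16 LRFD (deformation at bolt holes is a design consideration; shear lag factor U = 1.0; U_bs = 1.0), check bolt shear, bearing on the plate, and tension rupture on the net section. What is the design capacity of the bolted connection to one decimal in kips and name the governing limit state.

Bolt shear: A_b = π(1)²/4 = 0.7854 in². φR_n = 0.75 × 68 × 0.7854 × 6 × 1 = 240.3 kips.
Bearing (0.625 in plate, F_u = 70 ksi): end bolts L_c = 1.5625 − 1.125/2 = 1, R_n = min(1.2×1×0.625×70, 2.4×1×0.625×70) = 52.5 kips/bolt; interior L_c = 2.875 − 1.125 = 1.75, R_n = 91.875 kips/bolt. φR_n = 0.75 × (2×52.5 + 4×91.875) = 354.4 kips.
Tension rupture (net): A_n = (9.0625 − 2×1.1875)×0.625 = 4.1797 in² (U = 1.0, A_e = A_n). φR_n = 0.75 × 70 × 4.1797 = 219.4 kips.
Governing: min(240.3, 354.4, 219.4) = 219.4 kips → net-section rupture.

219.4 kips (net-section rupture governs)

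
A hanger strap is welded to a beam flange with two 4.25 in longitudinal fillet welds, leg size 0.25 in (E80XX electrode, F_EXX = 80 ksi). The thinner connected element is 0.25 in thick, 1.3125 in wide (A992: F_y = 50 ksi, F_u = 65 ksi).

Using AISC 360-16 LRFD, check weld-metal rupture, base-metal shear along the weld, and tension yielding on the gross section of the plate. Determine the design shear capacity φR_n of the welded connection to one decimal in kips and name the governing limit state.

Weld metal: throat = 0.707×0.25 = 0.17675 in, L = 2×4.25 = 8.5 in. φR_n = 0.75 × 0.6 × 80 × 0.17675 × 8.5 = 54.1 kips.
Base metal shear (0.25 in plate): yield φR_n = 1.0×0.6×50×0.25×8.5 = 63.8 kips; rupture φR_n = 0.75×0.6×65×0.25×8.5 = 62.2 kips; take 62.2 kips (rupture).
Tension yield (gross): A_g = 1.3125×0.25 = 0.32813 in². φR_n = 0.90 × 50 × 0.32813 = 14.8 kips.
Governing: min(54.1, 62.2, 14.8) = 14.8 kips → gross-section yield.

14.8 kips (gross-section yield governs)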